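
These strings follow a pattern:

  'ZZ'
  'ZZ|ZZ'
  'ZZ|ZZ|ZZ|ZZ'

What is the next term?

Every step duplicates the string with '|' between the halves.
Doubling ZZ|ZZ|ZZ|ZZ with '|' between the halves:

ZZ|ZZ|ZZ|ZZ|ZZ|ZZ|ZZ|ZZ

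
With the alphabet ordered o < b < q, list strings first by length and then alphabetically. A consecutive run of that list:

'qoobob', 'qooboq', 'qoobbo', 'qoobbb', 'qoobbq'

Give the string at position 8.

qoobqq

Stepping forward 3 times from qoobbq: qoobbq → qoobqo → qoobqb, then the target.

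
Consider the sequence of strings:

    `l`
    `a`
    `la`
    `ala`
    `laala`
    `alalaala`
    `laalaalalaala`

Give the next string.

Each term (from the third on) is the two preceding terms concatenated in order: term 3 = l·a = la.
Continuing: alalaala · laalaalalaala gives term 8.

alalaalalaalaalalaala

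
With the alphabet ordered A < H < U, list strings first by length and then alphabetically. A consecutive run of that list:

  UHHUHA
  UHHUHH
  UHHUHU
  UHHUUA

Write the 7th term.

Stepping forward 3 times from UHHUUA: UHHUUA → UHHUUH → UHHUUU, then the target.

UHUAAA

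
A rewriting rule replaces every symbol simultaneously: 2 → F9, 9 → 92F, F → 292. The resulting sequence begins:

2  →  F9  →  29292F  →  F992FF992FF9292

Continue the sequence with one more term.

Replace each of the 15 characters of F992FF992FF9292 in place — 292 92F 92F F9 292 292 92F 92F F9 292 292 92F F9 92F F9 — and concatenate.

29292F92FF929229292F92FF929229292FF992FF9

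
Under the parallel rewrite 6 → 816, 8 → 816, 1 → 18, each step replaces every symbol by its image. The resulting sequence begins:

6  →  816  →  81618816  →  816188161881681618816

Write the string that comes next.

8161881618816816188161881681618816816188161881681618816

Applying the rule to each of the 21 symbols of 816188161881681618816 gives the pieces 816 18 816 18 816 816 18 816 18 816 816 18 816 816 18 816 18 816 816 18 816, which concatenate to the answer.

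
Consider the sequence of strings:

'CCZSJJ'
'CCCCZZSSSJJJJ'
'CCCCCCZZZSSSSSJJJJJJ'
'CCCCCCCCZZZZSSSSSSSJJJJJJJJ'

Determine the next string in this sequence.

The n-th term is 2n C's then n Z's then 2n-1 S's then 2n J's (n = 1, 2, …).
For the next term, n = 5, so the run lengths are 10, 5, 9, 10.

CCCCCCCCCCZZZZZSSSSSSSSSJJJJJJJJJJ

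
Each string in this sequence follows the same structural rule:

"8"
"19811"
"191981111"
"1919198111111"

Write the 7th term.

1919191919198111111111111

Every step adds 19 to the front and 11 to the end of the previous string.
From 1919198111111, 3 further steps: 1919198111111 → 19191919811111111 → 191919191981111111111 → (answer).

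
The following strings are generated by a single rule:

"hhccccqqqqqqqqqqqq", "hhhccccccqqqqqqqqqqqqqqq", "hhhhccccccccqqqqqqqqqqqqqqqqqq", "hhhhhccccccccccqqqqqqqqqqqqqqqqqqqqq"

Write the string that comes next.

hhhhhhccccccccccccqqqqqqqqqqqqqqqqqqqqqqqq

The n-th term is n-1 h's then 2n-2 c's then 3n+3 q's, where the shown terms are n = 3, 4, 5, 6.
For the next term, n = 7, so the run lengths are 6, 12, 24.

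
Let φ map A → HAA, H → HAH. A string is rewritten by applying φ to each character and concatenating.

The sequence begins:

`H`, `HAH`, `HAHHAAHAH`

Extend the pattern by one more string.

HAHHAAHAHHAHHAAHAAHAHHAAHAH

Rewriting each symbol of HAHHAAHAH: H→HAH, A→HAA, H→HAH, H→HAH, A→HAA, A→HAA, H→HAH, A→HAA, H→HAH, which concatenates to HAH HAA HAH HAH HAA HAA HAH HAA HAH.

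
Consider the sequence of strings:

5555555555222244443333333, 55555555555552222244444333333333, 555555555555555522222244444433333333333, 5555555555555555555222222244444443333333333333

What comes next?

The n-th term is 3n+1 5's then n+1 2's then n+1 4's then 2n+1 3's, where the shown terms are n = 3, 4, 5, 6.
For the next term, n = 7, so the run lengths are 22, 8, 8, 15.

55555555555555555555552222222244444444333333333333333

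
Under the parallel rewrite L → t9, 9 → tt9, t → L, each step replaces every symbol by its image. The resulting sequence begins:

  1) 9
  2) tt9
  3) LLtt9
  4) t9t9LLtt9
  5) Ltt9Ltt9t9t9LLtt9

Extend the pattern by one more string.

φ(Ltt9Ltt9t9t9LLtt9) expands symbol-by-symbol to t9 L L tt9 t9 L L tt9 L tt9 L tt9 t9 t9 L L tt9; joining the 17 pieces gives the next term.

t9LLtt9t9LLtt9Ltt9Ltt9t9t9LLtt9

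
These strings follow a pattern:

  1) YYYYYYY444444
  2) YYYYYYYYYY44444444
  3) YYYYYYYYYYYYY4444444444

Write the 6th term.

YYYYYYYYYYYYYYYYYYYYYY4444444444444444

Term n consists of 3n+1 Y's, followed by 2n+2 4's, where the shown terms are n = 2, 3, 4.
At n = 7 the blocks have lengths 22, 16.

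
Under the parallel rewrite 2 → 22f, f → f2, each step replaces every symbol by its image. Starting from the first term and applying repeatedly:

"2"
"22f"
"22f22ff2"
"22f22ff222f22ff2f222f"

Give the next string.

Rewriting the 21 symbols of 22f22ff222f22ff2f222f one by one yields 22f 22f f2 22f 22f f2 f2 22f 22f 22f f2 22f 22f f2 f2 22f f2 22f 22f 22f f2; concatenated:

22f22ff222f22ff2f222f22f22ff222f22ff2f222ff222f22f22ff2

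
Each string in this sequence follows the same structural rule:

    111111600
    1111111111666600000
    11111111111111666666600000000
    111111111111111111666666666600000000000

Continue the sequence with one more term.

Reading off run lengths: 1 runs 6, 10, 14, 18; 6 runs 1, 4, 7, 10; 0 runs 2, 5, 8, 11 — each is linear in n (n = 1, 2, …).
For the next term, n = 5, so the run lengths are 22, 13, 14.

1111111111111111111111666666666666600000000000000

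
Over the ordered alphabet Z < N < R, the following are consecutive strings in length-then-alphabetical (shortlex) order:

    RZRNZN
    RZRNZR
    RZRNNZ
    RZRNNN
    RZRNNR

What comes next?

The successor of RZRNNR increments the rightmost position that isn't already R and resets every position after it to Z.

RZRNRZ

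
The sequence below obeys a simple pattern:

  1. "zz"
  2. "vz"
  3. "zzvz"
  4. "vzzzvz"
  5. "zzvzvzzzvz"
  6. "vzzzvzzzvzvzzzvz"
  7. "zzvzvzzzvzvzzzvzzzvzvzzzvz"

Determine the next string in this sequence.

From term 3 onward, concatenate the second-to-last term with the last: zz·vz = zzvz, vz·zzvz = vzzzvz, …
The next term joins vzzzvzzzvzvzzzvz and zzvzvzzzvzvzzzvzzzvzvzzzvz.

vzzzvzzzvzvzzzvzzzvzvzzzvzvzzzvzzzvzvzzzvz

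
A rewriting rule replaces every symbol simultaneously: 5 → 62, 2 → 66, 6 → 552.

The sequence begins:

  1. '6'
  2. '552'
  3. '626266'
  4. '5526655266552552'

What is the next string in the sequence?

Applying the rule to each of the 16 symbols of 5526655266552552 gives the pieces 62 62 66 552 552 62 62 66 552 552 62 62 66 62 62 66, which concatenate to the answer.

626266552552626266552552626266626266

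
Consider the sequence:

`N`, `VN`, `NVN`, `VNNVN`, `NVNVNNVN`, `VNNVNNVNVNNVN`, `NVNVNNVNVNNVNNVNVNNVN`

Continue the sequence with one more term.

This is a Fibonacci-style word recurrence s(k) = s(k−2)·s(k−1): e.g. N·VN = NVN.
The next term joins VNNVNNVNVNNVN and NVNVNNVNVNNVNNVNVNNVN.

VNNVNNVNVNNVNNVNVNNVNVNNVNNVNVNNVN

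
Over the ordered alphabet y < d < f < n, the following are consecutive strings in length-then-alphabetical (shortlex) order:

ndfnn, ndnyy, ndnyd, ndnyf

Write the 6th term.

ndndy

Continuing the enumeration 2 steps past ndnyf: ndnyf → ndnyn → (answer).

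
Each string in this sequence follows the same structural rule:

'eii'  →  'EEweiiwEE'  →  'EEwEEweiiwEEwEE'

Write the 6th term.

EEwEEwEEwEEwEEweiiwEEwEEwEEwEEwEE

Each term wraps the previous one in EEw on the left and wEE on the right.
From EEwEEweiiwEEwEE, 3 further steps: EEwEEweiiwEEwEE → EEwEEwEEweiiwEEwEEwEE → EEwEEwEEwEEweiiwEEwEEwEEwEE → (answer).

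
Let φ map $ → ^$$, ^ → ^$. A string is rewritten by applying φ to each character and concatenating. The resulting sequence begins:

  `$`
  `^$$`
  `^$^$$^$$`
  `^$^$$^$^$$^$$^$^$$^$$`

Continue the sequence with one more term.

^$^$$^$^$$^$$^$^$$^$^$$^$$^$^$$^$$^$^$$^$^$$^$$^$^$$^$$

Replace each of the 21 characters of ^$^$$^$^$$^$$^$^$$^$$ in place — ^$ ^$$ ^$ ^$$ ^$$ ^$ ^$$ ^$ ^$$ ^$$ ^$ ^$$ ^$$ ^$ ^$$ ^$ ^$$ ^$$ ^$ ^$$ ^$$ — and concatenate.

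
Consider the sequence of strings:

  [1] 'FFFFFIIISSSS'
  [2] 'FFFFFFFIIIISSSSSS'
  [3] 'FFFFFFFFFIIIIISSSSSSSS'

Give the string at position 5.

FFFFFFFFFFFFFIIIIIIISSSSSSSSSSSS

Term n consists of 2n+1 F's, followed by n+1 I's, followed by 2n S's, where the shown terms are n = 2, 3, 4.
At n = 6 the blocks have lengths 13, 7, 12.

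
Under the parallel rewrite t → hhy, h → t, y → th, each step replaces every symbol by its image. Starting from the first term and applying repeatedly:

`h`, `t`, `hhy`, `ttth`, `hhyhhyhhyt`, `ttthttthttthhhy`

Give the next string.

Replace each of the 15 characters of ttthttthttthhhy in place — hhy hhy hhy t hhy hhy hhy t hhy hhy hhy t t t th — and concatenate.

hhyhhyhhythhyhhyhhythhyhhyhhytttth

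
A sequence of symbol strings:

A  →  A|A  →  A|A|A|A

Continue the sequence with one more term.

A|A|A|A|A|A|A|A

Every step duplicates the string with '|' between the halves.
So the next term is two copies of A|A|A|A with '|' between the halves.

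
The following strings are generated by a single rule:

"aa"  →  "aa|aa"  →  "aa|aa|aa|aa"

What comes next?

Every step duplicates the string with '|' between the halves.
Doubling aa|aa|aa|aa with '|' between the halves:

aa|aa|aa|aa|aa|aa|aa|aa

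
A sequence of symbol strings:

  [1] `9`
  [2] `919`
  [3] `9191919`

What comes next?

s(k+1) = s(k)·1·s(k) — each term doubles the last with '1' between the halves.
So the next term is two copies of 9191919 with '1' between the halves.

919191919191919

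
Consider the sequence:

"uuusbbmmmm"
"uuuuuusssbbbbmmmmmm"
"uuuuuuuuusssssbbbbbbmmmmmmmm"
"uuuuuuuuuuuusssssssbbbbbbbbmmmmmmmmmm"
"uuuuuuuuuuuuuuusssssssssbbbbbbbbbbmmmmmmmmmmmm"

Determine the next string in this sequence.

Reading off run lengths: u runs 3, 6, 9, 12, 15; s runs 1, 3, 5, 7, 9; b runs 2, 4, 6, 8, 10; m runs 4, 6, 8, 10, 12 — each is linear in n (n = 1, 2, …).
Setting n = 6 gives 18, 11, 12, 14 characters in each block.

uuuuuuuuuuuuuuuuuusssssssssssbbbbbbbbbbbbmmmmmmmmmmmmmm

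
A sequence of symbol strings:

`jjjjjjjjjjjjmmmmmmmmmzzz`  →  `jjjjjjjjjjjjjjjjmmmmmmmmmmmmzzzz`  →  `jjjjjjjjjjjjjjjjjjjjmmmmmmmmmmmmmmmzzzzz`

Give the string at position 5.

The n-th term is 4n j's then 3n m's then n z's, where the shown terms are n = 3, 4, 5.
At n = 7 the blocks have lengths 28, 21, 7.

jjjjjjjjjjjjjjjjjjjjjjjjjjjjmmmmmmmmmmmmmmmmmmmmmzzzzzzz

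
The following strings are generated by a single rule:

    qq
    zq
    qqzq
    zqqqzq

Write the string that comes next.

This is a Fibonacci-style word recurrence s(k) = s(k−2)·s(k−1): e.g. qq·zq = qqzq.
The next term joins qqzq and zqqqzq.

qqzqzqqqzq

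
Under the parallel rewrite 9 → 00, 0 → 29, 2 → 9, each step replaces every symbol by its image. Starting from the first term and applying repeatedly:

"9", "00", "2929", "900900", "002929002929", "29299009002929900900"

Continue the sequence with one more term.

Rewriting the 20 symbols of 29299009002929900900 one by one yields 9 00 9 00 00 29 29 00 29 29 9 00 9 00 00 29 29 00 29 29; concatenated:

900900002929002929900900002929002929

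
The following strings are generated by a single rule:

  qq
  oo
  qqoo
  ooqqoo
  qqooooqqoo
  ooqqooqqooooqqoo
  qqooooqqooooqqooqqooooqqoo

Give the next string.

ooqqooqqooooqqooqqooooqqooooqqooqqooooqqoo

This is a Fibonacci-style word recurrence s(k) = s(k−2)·s(k−1): e.g. qq·oo = qqoo.
So term 8 is ooqqooqqooooqqoo·qqooooqqooooqqooqqooooqqoo.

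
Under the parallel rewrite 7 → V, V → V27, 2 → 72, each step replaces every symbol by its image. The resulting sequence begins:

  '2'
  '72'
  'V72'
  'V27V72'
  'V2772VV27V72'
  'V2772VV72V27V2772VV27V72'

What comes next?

φ(V2772VV72V27V2772VV27V72) expands symbol-by-symbol to V27 72 V V 72 V27 V27 V 72 V27 72 V V27 72 V V 72 V27 V27 72 V V27 V 72; joining the 24 pieces gives the next term.

V2772VV72V27V27V72V2772VV2772VV72V27V2772VV27V72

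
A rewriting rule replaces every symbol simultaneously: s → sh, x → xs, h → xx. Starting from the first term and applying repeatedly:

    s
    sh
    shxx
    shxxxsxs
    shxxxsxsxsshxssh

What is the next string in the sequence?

shxxxsxsxsshxsshxsshshxxxsshshxx

φ(shxxxsxsxsshxssh) expands symbol-by-symbol to sh xx xs xs xs sh xs sh xs sh sh xx xs sh sh xx; joining the 16 pieces gives the next term.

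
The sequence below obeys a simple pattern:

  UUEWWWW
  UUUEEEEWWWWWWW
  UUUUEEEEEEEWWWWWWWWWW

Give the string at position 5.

Each string has the form U^{n+1} E^{3n-2} W^{3n+1} (n = 1, 2, …).
At n = 5 the blocks have lengths 6, 13, 16.

UUUUUUEEEEEEEEEEEEEWWWWWWWWWWWWWWWW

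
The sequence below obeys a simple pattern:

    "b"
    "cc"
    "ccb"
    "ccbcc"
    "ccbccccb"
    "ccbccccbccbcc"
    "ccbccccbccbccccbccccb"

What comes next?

ccbccccbccbccccbccccbccbccccbccbcc

This is a Fibonacci-style word recurrence s(k) = s(k−1)·s(k−2): e.g. cc·b = ccb.
Continuing: ccbccccbccbccccbccccb · ccbccccbccbcc gives term 8.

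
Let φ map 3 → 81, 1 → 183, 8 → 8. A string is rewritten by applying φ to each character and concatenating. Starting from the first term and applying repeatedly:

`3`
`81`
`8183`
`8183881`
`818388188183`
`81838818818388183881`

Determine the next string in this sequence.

818388188183881838818818388188183

φ(81838818818388183881) expands symbol-by-symbol to 8 183 8 81 8 8 183 8 8 183 8 81 8 8 183 8 81 8 8 183; joining the 20 pieces gives the next term.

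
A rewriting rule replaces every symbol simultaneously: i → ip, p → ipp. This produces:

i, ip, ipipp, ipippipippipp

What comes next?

ipippipippippipippipippippipippipp

Applying the rule to each of the 13 symbols of ipippipippipp gives the pieces ip ipp ip ipp ipp ip ipp ip ipp ipp ip ipp ipp, which concatenate to the answer.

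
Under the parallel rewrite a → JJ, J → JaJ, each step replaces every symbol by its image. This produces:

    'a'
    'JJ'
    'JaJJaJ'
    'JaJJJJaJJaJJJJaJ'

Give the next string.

JaJJJJaJJaJJaJJaJJJJaJJaJJJJaJJaJJaJJaJJJJaJ

Replace each of the 16 characters of JaJJJJaJJaJJJJaJ in place — JaJ JJ JaJ JaJ JaJ JaJ JJ JaJ JaJ JJ JaJ JaJ JaJ JaJ JJ JaJ — and concatenate.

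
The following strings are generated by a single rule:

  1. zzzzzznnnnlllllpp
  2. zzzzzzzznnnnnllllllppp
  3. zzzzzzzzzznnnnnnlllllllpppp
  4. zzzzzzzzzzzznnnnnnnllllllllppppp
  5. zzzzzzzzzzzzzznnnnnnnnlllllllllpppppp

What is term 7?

Each string has the form z^{2n+2} n^{n+2} l^{n+3} p^{n}, where the shown terms are n = 2, 3, 4, 5, 6.
For term 7, n = 8, so the run lengths are 18, 10, 11, 8.

zzzzzzzzzzzzzzzzzznnnnnnnnnnlllllllllllpppppppp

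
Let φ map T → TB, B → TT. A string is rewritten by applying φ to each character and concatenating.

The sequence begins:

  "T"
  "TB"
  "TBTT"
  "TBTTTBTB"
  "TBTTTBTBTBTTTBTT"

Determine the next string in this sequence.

Rewriting the 16 symbols of TBTTTBTBTBTTTBTT one by one yields TB TT TB TB TB TT TB TT TB TT TB TB TB TT TB TB; concatenated:

TBTTTBTBTBTTTBTTTBTTTBTBTBTTTBTB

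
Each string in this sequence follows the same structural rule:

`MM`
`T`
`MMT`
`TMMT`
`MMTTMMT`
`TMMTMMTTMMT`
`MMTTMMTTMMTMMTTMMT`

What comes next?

TMMTMMTTMMTMMTTMMTTMMTMMTTMMT

From term 3 onward, concatenate the second-to-last term with the last: MM·T = MMT, T·MMT = TMMT, …
So term 8 is TMMTMMTTMMT·MMTTMMTTMMTMMTTMMT.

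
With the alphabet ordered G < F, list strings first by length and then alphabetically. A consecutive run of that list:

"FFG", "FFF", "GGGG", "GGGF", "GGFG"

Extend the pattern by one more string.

GGFF

Find the rightmost character of GGFG below F, bump it to the next letter, and reset everything to its right to G.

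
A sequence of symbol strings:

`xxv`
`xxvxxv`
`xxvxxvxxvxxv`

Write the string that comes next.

Every step duplicates the string.
One more doubling of xxvxxvxxvxxv gives the answer.

xxvxxvxxvxxvxxvxxvxxvxxv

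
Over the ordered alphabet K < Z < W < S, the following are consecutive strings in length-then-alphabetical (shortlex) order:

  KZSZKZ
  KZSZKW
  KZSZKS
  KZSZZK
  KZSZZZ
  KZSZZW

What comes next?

KZSZZS

Find the rightmost character of KZSZZW below S, bump it to the next letter, and reset everything to its right to K.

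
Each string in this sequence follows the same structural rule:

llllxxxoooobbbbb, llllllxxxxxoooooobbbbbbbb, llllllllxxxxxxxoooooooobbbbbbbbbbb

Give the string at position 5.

llllllllllllxxxxxxxxxxxoooooooooooobbbbbbbbbbbbbbbbb

Each string has the form l^{2n+2} x^{2n+1} o^{2n+2} b^{3n+2} (n = 1, 2, …).
At n = 5 the blocks have lengths 12, 11, 12, 17.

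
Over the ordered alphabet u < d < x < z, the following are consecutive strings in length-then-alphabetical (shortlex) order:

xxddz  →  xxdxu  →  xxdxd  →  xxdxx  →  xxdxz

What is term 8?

Continuing the enumeration 3 steps past xxdxz: xxdxz → xxdzu → xxdzd → (answer).

xxdzx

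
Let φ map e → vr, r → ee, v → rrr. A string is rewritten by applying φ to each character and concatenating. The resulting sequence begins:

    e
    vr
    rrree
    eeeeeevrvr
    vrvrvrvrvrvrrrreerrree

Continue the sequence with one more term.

φ(vrvrvrvrvrvrrrreerrree) expands symbol-by-symbol to rrr ee rrr ee rrr ee rrr ee rrr ee rrr ee ee ee ee vr vr ee ee ee vr vr; joining the 22 pieces gives the next term.

rrreerrreerrreerrreerrreerrreeeeeeeevrvreeeeeevrvr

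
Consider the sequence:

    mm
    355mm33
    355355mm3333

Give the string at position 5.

Every step adds 355 to the front and 33 to the end of the previous string.
From 355355mm3333, 2 further steps: 355355mm3333 → 355355355mm333333 → (answer).

355355355355mm33333333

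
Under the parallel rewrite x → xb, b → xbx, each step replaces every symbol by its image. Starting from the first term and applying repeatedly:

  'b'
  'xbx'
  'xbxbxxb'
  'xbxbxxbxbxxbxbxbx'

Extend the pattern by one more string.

xbxbxxbxbxxbxbxbxxbxbxxbxbxbxxbxbxxbxbxxb

φ(xbxbxxbxbxxbxbxbx) expands symbol-by-symbol to xb xbx xb xbx xb xb xbx xb xbx xb xb xbx xb xbx xb xbx xb; joining the 17 pieces gives the next term.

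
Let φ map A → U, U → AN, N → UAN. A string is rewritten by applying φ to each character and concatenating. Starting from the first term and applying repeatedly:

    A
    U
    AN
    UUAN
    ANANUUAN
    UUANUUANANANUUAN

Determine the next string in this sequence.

Replace each of the 16 characters of UUANUUANANANUUAN in place — AN AN U UAN AN AN U UAN U UAN U UAN AN AN U UAN — and concatenate.

ANANUUANANANUUANUUANUUANANANUUAN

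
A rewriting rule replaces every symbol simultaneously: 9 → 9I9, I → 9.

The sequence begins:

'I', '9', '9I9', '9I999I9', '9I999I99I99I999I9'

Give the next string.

9I999I99I99I999I99I999I99I999I99I99I999I9

Replace each of the 17 characters of 9I999I99I99I999I9 in place — 9I9 9 9I9 9I9 9I9 9 9I9 9I9 9 9I9 9I9 9 9I9 9I9 9I9 9 9I9 — and concatenate.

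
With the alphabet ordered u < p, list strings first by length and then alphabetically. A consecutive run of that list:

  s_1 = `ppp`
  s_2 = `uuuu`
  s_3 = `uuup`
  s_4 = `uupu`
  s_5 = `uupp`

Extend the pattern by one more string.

upuu

The successor of uupp increments the rightmost position that isn't already p and resets every position after it to u.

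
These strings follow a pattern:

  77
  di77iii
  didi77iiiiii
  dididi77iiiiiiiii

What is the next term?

Every step adds di to the front and iii to the end of the previous string.
So the next term is di·dididi77iiiiiiiii·iii.

didididi77iiiiiiiiiiii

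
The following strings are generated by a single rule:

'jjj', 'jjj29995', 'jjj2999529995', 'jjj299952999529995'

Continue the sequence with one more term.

The strings grow by a fixed suffix 29995 each time.
Applying this once more to jjj299952999529995:

jjj29995299952999529995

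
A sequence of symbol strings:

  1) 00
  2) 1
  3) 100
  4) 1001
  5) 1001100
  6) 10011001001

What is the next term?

This is a Fibonacci-style word recurrence s(k) = s(k−1)·s(k−2): e.g. 1·00 = 100.
The next term joins 10011001001 and 1001100.

100110010011001100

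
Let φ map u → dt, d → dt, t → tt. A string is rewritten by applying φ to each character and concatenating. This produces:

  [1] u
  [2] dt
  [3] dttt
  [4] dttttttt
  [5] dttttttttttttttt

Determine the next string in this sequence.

Rewriting the 16 symbols of dttttttttttttttt one by one yields dt tt tt tt tt tt tt tt tt tt tt tt tt tt tt tt; concatenated:

dttttttttttttttttttttttttttttttt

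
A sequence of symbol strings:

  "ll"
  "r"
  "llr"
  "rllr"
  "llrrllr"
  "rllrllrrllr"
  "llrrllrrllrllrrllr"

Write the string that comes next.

This is a Fibonacci-style word recurrence s(k) = s(k−2)·s(k−1): e.g. ll·r = llr.
The next term joins rllrllrrllr and llrrllrrllrllrrllr.

rllrllrrllrllrrllrrllrllrrllr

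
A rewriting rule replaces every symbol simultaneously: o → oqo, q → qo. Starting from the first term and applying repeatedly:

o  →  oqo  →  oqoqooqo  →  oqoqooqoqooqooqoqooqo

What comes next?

Rewriting the 21 symbols of oqoqooqoqooqooqoqooqo one by one yields oqo qo oqo qo oqo oqo qo oqo qo oqo oqo qo oqo oqo qo oqo qo oqo oqo qo oqo; concatenated:

oqoqooqoqooqooqoqooqoqooqooqoqooqooqoqooqoqooqooqoqooqo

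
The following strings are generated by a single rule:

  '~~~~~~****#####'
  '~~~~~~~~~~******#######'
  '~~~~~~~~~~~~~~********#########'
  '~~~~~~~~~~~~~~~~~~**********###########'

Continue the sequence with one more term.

~~~~~~~~~~~~~~~~~~~~~~************#############

Reading off run lengths: ~ runs 6, 10, 14, 18; * runs 4, 6, 8, 10; # runs 5, 7, 9, 11 — each is linear in n, where the shown terms are n = 2, 3, 4, 5.
Setting n = 6 gives 22, 12, 13 characters in each block.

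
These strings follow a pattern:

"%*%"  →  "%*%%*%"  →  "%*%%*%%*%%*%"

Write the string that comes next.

%*%%*%%*%%*%%*%%*%%*%%*%

Every step duplicates the string.
So the next term is two copies of %*%%*%%*%%*%.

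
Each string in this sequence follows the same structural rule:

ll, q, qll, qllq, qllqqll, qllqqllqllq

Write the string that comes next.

This is a Fibonacci-style word recurrence s(k) = s(k−1)·s(k−2): e.g. q·ll = qll.
So term 7 is qllqqllqllq·qllqqll.

qllqqllqllqqllqqll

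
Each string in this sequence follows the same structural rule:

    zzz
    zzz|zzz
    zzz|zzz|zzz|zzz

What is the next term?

Every step duplicates the string with '|' between the halves.
Doubling zzz|zzz|zzz|zzz with '|' between the halves:

zzz|zzz|zzz|zzz|zzz|zzz|zzz|zzz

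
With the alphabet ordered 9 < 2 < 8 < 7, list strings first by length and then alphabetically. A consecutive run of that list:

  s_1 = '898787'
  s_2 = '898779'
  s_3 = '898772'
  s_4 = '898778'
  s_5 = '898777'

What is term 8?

Continuing the enumeration 3 steps past 898777: 898777 → 897999 → 897992 → (answer).

897998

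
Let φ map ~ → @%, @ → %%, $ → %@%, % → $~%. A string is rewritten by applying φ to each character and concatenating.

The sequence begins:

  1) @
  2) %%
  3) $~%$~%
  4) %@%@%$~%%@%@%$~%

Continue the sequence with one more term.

Rewriting the 16 symbols of %@%@%$~%%@%@%$~% one by one yields $~% %% $~% %% $~% %@% @% $~% $~% %% $~% %% $~% %@% @% $~%; concatenated:

$~%%%$~%%%$~%%@%@%$~%$~%%%$~%%%$~%%@%@%$~%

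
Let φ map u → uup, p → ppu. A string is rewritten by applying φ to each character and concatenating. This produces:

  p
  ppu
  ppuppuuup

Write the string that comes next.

ppuppuuupppuppuuupuupuupppu

Expanding ppuppuuup: p→ppu, p→ppu, u→uup, p→ppu, p→ppu, u→uup, u→uup, u→uup, p→ppu. Concatenated: ppu ppu uup ppu ppu uup uup uup ppu.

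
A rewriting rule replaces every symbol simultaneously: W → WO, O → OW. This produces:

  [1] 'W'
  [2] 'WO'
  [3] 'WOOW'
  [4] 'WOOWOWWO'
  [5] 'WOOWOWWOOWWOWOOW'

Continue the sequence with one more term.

WOOWOWWOOWWOWOOWOWWOWOOWWOOWOWWO

Replace each of the 16 characters of WOOWOWWOOWWOWOOW in place — WO OW OW WO OW WO WO OW OW WO WO OW WO OW OW WO — and concatenate.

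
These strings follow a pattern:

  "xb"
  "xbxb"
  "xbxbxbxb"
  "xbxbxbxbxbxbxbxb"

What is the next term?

Each string is two copies of the previous one concatenated.
So the next term is two copies of xbxbxbxbxbxbxbxb.

xbxbxbxbxbxbxbxbxbxbxbxbxbxbxbxb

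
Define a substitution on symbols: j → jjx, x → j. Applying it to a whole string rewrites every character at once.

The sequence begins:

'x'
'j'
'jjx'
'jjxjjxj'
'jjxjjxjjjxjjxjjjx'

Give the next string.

jjxjjxjjjxjjxjjjxjjxjjxjjjxjjxjjjxjjxjjxj

Replace each of the 17 characters of jjxjjxjjjxjjxjjjx in place — jjx jjx j jjx jjx j jjx jjx jjx j jjx jjx j jjx jjx jjx j — and concatenate.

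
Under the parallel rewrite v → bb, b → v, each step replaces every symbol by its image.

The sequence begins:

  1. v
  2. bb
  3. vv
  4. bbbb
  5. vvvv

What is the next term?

Apply φ to vvvv symbol by symbol: v→bb, v→bb, v→bb, v→bb; joined: bb bb bb bb.

bbbbbbbb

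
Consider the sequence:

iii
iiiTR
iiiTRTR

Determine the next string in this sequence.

Each term is the previous one with TR appended.
So the next term is iiiTRTR·TR.

iiiTRTRTR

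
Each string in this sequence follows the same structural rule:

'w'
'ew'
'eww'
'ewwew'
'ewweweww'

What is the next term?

From term 3 onward, concatenate the last term with the second-to-last: ew·w = eww, eww·ew = ewwew, …
The next term joins ewweweww and ewwew.

ewwewewwewwew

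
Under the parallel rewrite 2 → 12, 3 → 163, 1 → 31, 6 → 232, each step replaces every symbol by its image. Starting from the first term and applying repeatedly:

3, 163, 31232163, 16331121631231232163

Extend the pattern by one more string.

3123216316331311231232163311216331121631231232163

φ(16331121631231232163) expands symbol-by-symbol to 31 232 163 163 31 31 12 31 232 163 31 12 163 31 12 163 12 31 232 163; joining the 20 pieces gives the next term.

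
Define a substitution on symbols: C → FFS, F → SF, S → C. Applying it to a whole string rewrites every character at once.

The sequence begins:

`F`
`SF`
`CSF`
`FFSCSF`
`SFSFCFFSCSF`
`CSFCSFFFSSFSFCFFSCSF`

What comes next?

FFSCSFFFSCSFSFSFCCSFCSFFFSSFSFCFFSCSF

Applying the rule to each of the 20 symbols of CSFCSFFFSSFSFCFFSCSF gives the pieces FFS C SF FFS C SF SF SF C C SF C SF FFS SF SF C FFS C SF, which concatenate to the answer.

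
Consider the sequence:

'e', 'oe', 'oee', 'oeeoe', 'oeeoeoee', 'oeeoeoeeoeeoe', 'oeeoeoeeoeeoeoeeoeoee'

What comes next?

From term 3 onward, concatenate the last term with the second-to-last: oe·e = oee, oee·oe = oeeoe, …
The next term joins oeeoeoeeoeeoeoeeoeoee and oeeoeoeeoeeoe.

oeeoeoeeoeeoeoeeoeoeeoeeoeoeeoeeoe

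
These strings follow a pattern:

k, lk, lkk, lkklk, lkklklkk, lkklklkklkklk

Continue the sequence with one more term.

lkklklkklkklklkklklkk

This is a Fibonacci-style word recurrence s(k) = s(k−1)·s(k−2): e.g. lk·k = lkk.
The next term joins lkklklkklkklk and lkklklkk.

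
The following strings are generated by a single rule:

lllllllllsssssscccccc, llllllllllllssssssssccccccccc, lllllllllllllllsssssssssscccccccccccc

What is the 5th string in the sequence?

Term n consists of 3n+3 l's, followed by 2n+2 s's, followed by 3n c's, where the shown terms are n = 2, 3, 4.
At n = 6 the blocks have lengths 21, 14, 18.

lllllllllllllllllllllsssssssssssssscccccccccccccccccc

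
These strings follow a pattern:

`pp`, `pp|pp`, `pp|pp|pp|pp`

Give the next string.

pp|pp|pp|pp|pp|pp|pp|pp

Each string is two copies of the previous one joined by '|'.
One more doubling of pp|pp|pp|pp gives the answer.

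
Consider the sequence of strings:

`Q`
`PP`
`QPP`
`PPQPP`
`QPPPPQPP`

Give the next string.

PPQPPQPPPPQPP

This is a Fibonacci-style word recurrence s(k) = s(k−2)·s(k−1): e.g. Q·PP = QPP.
So term 6 is PPQPP·QPPPPQPP.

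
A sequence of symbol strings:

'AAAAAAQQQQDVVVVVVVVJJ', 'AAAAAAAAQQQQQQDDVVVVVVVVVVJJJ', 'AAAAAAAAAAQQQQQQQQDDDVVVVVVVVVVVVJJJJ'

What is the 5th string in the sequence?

AAAAAAAAAAAAAAQQQQQQQQQQQQDDDDDVVVVVVVVVVVVVVVVJJJJJJ

The n-th term is 2n A's then 2n-2 Q's then n-2 D's then 2n+2 V's then n-1 J's, where the shown terms are n = 3, 4, 5.
Setting n = 7 gives 14, 12, 5, 16, 6 characters in each block.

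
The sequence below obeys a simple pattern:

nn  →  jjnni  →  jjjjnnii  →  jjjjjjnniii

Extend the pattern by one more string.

Every step adds jj to the front and i to the end of the previous string.
So the next term is jj·jjjjjjnniii·i.

jjjjjjjjnniiii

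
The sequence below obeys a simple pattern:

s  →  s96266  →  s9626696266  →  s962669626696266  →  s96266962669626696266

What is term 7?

Each term is the previous one with 96266 appended.
From s96266962669626696266, 2 further steps: s96266962669626696266 → s9626696266962669626696266 → (answer).

s962669626696266962669626696266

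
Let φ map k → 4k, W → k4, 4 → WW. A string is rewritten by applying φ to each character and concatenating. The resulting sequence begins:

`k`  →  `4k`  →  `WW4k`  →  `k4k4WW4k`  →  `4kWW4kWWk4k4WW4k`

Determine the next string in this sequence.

Rewriting the 16 symbols of 4kWW4kWWk4k4WW4k one by one yields WW 4k k4 k4 WW 4k k4 k4 4k WW 4k WW k4 k4 WW 4k; concatenated:

WW4kk4k4WW4kk4k44kWW4kWWk4k4WW4k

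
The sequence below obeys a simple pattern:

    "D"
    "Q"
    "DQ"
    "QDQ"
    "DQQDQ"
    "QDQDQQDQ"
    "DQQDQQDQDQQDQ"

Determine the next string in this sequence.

QDQDQQDQDQQDQQDQDQQDQ

From term 3 onward, concatenate the second-to-last term with the last: D·Q = DQ, Q·DQ = QDQ, …
Continuing: QDQDQQDQ · DQQDQQDQDQQDQ gives term 8.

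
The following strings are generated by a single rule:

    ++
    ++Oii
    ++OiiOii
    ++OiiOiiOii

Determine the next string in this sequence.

Every step adds Oii to the end: s(k+1) = s(k)·Oii.
One more step from ++OiiOiiOii gives the answer.

++OiiOiiOiiOii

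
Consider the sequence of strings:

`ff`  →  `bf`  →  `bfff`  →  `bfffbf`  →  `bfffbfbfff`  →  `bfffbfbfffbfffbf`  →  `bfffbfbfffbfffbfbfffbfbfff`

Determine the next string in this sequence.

This is a Fibonacci-style word recurrence s(k) = s(k−1)·s(k−2): e.g. bf·ff = bfff.
Continuing: bfffbfbfffbfffbfbfffbfbfff · bfffbfbfffbfffbf gives term 8.

bfffbfbfffbfffbfbfffbfbfffbfffbfbfffbfffbf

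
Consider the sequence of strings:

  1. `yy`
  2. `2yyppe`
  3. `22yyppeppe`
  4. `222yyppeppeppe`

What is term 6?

22222yyppeppeppeppeppe

s(k+1) = 2·s(k)·ppe, so each term gains 2 as a prefix and ppe as a suffix.
From 222yyppeppeppe, 2 further steps: 222yyppeppeppe → 2222yyppeppeppeppe → (answer).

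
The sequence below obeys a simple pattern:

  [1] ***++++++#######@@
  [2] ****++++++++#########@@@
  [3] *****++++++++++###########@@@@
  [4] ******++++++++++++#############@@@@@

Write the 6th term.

********++++++++++++++++#################@@@@@@@

Term n consists of n+1 *'s, followed by 2n+2 +'s, followed by 2n+3 #'s, followed by n @'s, where the shown terms are n = 2, 3, 4, 5.
At n = 7 the blocks have lengths 8, 16, 17, 7.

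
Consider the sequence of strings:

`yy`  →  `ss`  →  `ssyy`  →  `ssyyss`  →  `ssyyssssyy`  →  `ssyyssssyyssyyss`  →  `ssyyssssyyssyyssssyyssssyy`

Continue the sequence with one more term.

ssyyssssyyssyyssssyyssssyyssyyssssyyssyyss

From term 3 onward, concatenate the last term with the second-to-last: ss·yy = ssyy, ssyy·ss = ssyyss, …
So term 8 is ssyyssssyyssyyssssyyssssyy·ssyyssssyyssyyss.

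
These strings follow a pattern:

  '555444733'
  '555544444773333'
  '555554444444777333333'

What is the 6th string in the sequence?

Term n consists of n+2 5's, followed by 2n+1 4's, followed by n 7's, followed by 2n 3's (n = 1, 2, …).
For term 6, n = 6, so the run lengths are 8, 13, 6, 12.

555555554444444444444777777333333333333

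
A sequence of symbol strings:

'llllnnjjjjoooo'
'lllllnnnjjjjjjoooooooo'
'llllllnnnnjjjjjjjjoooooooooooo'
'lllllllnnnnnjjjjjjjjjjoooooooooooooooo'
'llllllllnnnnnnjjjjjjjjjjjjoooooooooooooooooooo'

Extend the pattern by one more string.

Each string has the form l^{n+3} n^{n+1} j^{2n+2} o^{4n} (n = 1, 2, …).
At n = 6 the blocks have lengths 9, 7, 14, 24.

lllllllllnnnnnnnjjjjjjjjjjjjjjoooooooooooooooooooooooo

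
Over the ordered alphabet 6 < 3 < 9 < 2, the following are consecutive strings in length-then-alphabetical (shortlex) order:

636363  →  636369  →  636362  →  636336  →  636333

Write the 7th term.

636332

Continuing the enumeration 2 steps past 636333: 636333 → 636339 → (answer).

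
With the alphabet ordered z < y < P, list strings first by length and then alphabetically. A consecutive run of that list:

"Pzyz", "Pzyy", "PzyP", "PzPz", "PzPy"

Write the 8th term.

Pyzy

Stepping forward 3 times from PzPy: PzPy → PzPP → Pyzz, then the target.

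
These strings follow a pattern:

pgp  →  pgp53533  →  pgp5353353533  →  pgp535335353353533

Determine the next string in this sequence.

pgp53533535335353353533

Each term is the previous one with 53533 appended.
So the next term is pgp535335353353533·53533.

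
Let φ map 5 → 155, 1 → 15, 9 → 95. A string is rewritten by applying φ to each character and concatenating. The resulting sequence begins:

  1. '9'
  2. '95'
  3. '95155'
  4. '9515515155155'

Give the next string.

9515515155155151551515515515155155

Applying the rule to each of the 13 symbols of 9515515155155 gives the pieces 95 155 15 155 155 15 155 15 155 155 15 155 155, which concatenate to the answer.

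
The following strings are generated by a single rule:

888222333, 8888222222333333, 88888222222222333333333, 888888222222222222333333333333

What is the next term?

8888888222222222222222333333333333333

Each string has the form 8^{n+2} 2^{3n} 3^{3n} (n = 1, 2, …).
At n = 5 the blocks have lengths 7, 15, 15.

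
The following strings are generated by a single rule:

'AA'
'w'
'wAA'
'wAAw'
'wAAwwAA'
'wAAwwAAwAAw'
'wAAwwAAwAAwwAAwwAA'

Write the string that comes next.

wAAwwAAwAAwwAAwwAAwAAwwAAwAAw

Each term (from the third on) is the previous term followed by the one before it: term 3 = w·AA = wAA.
Continuing: wAAwwAAwAAwwAAwwAA · wAAwwAAwAAw gives term 8.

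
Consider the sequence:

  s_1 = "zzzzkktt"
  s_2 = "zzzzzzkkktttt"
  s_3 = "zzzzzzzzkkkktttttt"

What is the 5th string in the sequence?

Term n consists of 2n+2 z's, followed by n+1 k's, followed by 2n t's (n = 1, 2, …).
Setting n = 5 gives 12, 6, 10 characters in each block.

zzzzzzzzzzzzkkkkkktttttttttt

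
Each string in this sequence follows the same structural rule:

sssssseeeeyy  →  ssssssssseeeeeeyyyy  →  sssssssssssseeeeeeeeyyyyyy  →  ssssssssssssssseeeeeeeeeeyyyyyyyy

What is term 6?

ssssssssssssssssssssseeeeeeeeeeeeeeyyyyyyyyyyyy

Each string has the form s^{3n+3} e^{2n+2} y^{2n} (n = 1, 2, …).
Setting n = 6 gives 21, 14, 12 characters in each block.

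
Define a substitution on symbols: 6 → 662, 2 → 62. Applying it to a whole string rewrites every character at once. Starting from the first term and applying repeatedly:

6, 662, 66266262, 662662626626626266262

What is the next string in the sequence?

Applying the rule to each of the 21 symbols of 662662626626626266262 gives the pieces 662 662 62 662 662 62 662 62 662 662 62 662 662 62 662 62 662 662 62 662 62, which concatenate to the answer.

6626626266266262662626626626266266262662626626626266262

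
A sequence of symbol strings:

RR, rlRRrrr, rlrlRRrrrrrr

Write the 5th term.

rlrlrlrlRRrrrrrrrrrrrr

s(k+1) = rl·s(k)·rrr, so each term gains rl as a prefix and rrr as a suffix.
From rlrlRRrrrrrr, 2 further steps: rlrlRRrrrrrr → rlrlrlRRrrrrrrrrr → (answer).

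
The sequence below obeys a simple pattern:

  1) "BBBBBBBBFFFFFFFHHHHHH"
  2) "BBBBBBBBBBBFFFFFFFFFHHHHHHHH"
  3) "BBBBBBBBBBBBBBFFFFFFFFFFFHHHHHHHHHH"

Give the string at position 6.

Term n consists of 3n-1 B's, followed by 2n+1 F's, followed by 2n H's, where the shown terms are n = 3, 4, 5.
For term 6, n = 8, so the run lengths are 23, 17, 16.

BBBBBBBBBBBBBBBBBBBBBBBFFFFFFFFFFFFFFFFFHHHHHHHHHHHHHHHH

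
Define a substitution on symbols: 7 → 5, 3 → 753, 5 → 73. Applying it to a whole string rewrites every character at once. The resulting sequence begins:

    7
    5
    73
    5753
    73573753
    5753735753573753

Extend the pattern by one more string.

Rewriting the 16 symbols of 5753735753573753 one by one yields 73 5 73 753 5 753 73 5 73 753 73 5 753 5 73 753; concatenated:

73573753575373573753735753573753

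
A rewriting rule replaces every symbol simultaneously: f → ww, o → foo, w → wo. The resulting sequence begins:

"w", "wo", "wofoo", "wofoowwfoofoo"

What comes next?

φ(wofoowwfoofoo) expands symbol-by-symbol to wo foo ww foo foo wo wo ww foo foo ww foo foo; joining the 13 pieces gives the next term.

wofoowwfoofoowowowwfoofoowwfoofoo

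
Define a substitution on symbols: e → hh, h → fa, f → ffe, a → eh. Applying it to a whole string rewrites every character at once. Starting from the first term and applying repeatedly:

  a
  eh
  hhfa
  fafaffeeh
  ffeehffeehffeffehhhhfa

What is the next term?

Rewriting the 22 symbols of ffeehffeehffeffehhhhfa one by one yields ffe ffe hh hh fa ffe ffe hh hh fa ffe ffe hh ffe ffe hh fa fa fa fa ffe eh; concatenated:

ffeffehhhhfaffeffehhhhfaffeffehhffeffehhfafafafaffeeh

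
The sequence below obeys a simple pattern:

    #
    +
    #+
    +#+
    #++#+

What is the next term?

+#+#++#+

Each term (from the third on) is the two preceding terms concatenated in order: term 3 = #·+ = #+.
Continuing: +#+ · #++#+ gives term 6.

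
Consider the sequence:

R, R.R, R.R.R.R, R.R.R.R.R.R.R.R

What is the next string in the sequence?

s(k+1) = s(k)·.·s(k) — each term doubles the last with '.' between the halves.
So the next term is two copies of R.R.R.R.R.R.R.R with '.' between the halves.

R.R.R.R.R.R.R.R.R.R.R.R.R.R.R.R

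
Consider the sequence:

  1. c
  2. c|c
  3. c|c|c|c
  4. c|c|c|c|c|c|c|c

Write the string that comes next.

c|c|c|c|c|c|c|c|c|c|c|c|c|c|c|c

Each string is two copies of the previous one joined by '|'.
One more doubling of c|c|c|c|c|c|c|c gives the answer.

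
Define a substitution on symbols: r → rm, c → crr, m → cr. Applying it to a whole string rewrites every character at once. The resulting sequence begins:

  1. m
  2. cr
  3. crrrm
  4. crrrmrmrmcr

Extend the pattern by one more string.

Expanding crrrmrmrmcr: c→crr, r→rm, r→rm, r→rm, m→cr, r→rm, m→cr, r→rm, m→cr, c→crr, r→rm. Concatenated: crr rm rm rm cr rm cr rm cr crr rm.

crrrmrmrmcrrmcrrmcrcrrrm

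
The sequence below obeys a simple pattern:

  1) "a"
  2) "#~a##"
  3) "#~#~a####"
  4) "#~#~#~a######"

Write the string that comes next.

#~#~#~#~a########

Every step adds #~ to the front and ## to the end of the previous string.
One more step from #~#~#~a###### gives the answer.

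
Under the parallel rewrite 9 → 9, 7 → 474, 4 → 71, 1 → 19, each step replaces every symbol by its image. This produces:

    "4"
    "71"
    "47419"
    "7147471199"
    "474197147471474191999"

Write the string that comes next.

Rewriting the 21 symbols of 474197147471474191999 one by one yields 71 474 71 19 9 474 19 71 474 71 474 19 71 474 71 19 9 19 9 9 9; concatenated:

714747119947419714747147419714747119919999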